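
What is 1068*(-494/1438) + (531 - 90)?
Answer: 53283/719 ≈ 74.107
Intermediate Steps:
1068*(-494/1438) + (531 - 90) = 1068*(-494*1/1438) + 441 = 1068*(-247/719) + 441 = -263796/719 + 441 = 53283/719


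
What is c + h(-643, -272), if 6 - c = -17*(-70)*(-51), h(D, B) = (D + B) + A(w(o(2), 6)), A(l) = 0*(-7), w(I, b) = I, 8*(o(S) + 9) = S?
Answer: 59781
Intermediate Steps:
o(S) = -9 + S/8
A(l) = 0
h(D, B) = B + D (h(D, B) = (D + B) + 0 = (B + D) + 0 = B + D)
c = 60696 (c = 6 - (-17*(-70))*(-51) = 6 - 1190*(-51) = 6 - 1*(-60690) = 6 + 60690 = 60696)
c + h(-643, -272) = 60696 + (-272 - 643) = 60696 - 915 = 59781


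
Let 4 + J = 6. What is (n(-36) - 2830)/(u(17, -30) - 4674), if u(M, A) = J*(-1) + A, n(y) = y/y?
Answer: 2829/4706 ≈ 0.60115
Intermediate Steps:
J = 2 (J = -4 + 6 = 2)
n(y) = 1
u(M, A) = -2 + A (u(M, A) = 2*(-1) + A = -2 + A)
(n(-36) - 2830)/(u(17, -30) - 4674) = (1 - 2830)/((-2 - 30) - 4674) = -2829/(-32 - 4674) = -2829/(-4706) = -2829*(-1/4706) = 2829/4706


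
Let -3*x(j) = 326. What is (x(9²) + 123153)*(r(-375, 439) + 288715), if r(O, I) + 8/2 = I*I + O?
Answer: 177574013581/3 ≈ 5.9191e+10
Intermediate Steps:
x(j) = -326/3 (x(j) = -⅓*326 = -326/3)
r(O, I) = -4 + O + I² (r(O, I) = -4 + (I*I + O) = -4 + (I² + O) = -4 + (O + I²) = -4 + O + I²)
(x(9²) + 123153)*(r(-375, 439) + 288715) = (-326/3 + 123153)*((-4 - 375 + 439²) + 288715) = 369133*((-4 - 375 + 192721) + 288715)/3 = 369133*(192342 + 288715)/3 = (369133/3)*481057 = 177574013581/3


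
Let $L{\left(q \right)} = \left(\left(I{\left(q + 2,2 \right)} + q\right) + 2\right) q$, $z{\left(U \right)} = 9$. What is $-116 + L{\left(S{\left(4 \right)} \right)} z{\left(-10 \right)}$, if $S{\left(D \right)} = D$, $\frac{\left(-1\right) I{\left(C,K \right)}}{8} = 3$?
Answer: $-764$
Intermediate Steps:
$I{\left(C,K \right)} = -24$ ($I{\left(C,K \right)} = \left(-8\right) 3 = -24$)
$L{\left(q \right)} = q \left(-22 + q\right)$ ($L{\left(q \right)} = \left(\left(-24 + q\right) + 2\right) q = \left(-22 + q\right) q = q \left(-22 + q\right)$)
$-116 + L{\left(S{\left(4 \right)} \right)} z{\left(-10 \right)} = -116 + 4 \left(-22 + 4\right) 9 = -116 + 4 \left(-18\right) 9 = -116 - 648 = -764$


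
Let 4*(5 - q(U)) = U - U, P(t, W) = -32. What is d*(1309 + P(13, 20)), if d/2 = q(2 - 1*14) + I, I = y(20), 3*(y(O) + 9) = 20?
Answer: 20432/3 ≈ 6810.7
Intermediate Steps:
q(U) = 5 (q(U) = 5 - (U - U)/4 = 5 - ¼*0 = 5 + 0 = 5)
y(O) = -7/3 (y(O) = -9 + (⅓)*20 = -9 + 20/3 = -7/3)
I = -7/3 ≈ -2.3333
d = 16/3 (d = 2*(5 - 7/3) = 2*(8/3) = 16/3 ≈ 5.3333)
d*(1309 + P(13, 20)) = 16*(1309 - 32)/3 = (16/3)*1277 = 20432/3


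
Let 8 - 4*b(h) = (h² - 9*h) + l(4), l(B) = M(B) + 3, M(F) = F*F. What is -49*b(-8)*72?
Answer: 129654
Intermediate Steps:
M(F) = F²
l(B) = 3 + B² (l(B) = B² + 3 = 3 + B²)
b(h) = -11/4 - h²/4 + 9*h/4 (b(h) = 2 - ((h² - 9*h) + (3 + 4²))/4 = 2 - ((h² - 9*h) + (3 + 16))/4 = 2 - ((h² - 9*h) + 19)/4 = 2 - (19 + h² - 9*h)/4 = 2 + (-19/4 - h²/4 + 9*h/4) = -11/4 - h²/4 + 9*h/4)
-49*b(-8)*72 = -49*(-11/4 - ¼*(-8)² + (9/4)*(-8))*72 = -49*(-11/4 - ¼*64 - 18)*72 = -49*(-11/4 - 16 - 18)*72 = -49*(-147/4)*72 = (7203/4)*72 = 129654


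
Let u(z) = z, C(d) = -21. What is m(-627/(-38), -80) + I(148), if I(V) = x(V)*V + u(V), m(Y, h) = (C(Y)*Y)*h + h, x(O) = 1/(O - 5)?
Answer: 3973832/143 ≈ 27789.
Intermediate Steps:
x(O) = 1/(-5 + O)
m(Y, h) = h - 21*Y*h (m(Y, h) = (-21*Y)*h + h = -21*Y*h + h = h - 21*Y*h)
I(V) = V + V/(-5 + V) (I(V) = V/(-5 + V) + V = V + V/(-5 + V))
m(-627/(-38), -80) + I(148) = -80*(1 - (-13167)/(-38)) + 148*(-4 + 148)/(-5 + 148) = -80*(1 - (-13167)*(-1)/38) + 148*144/143 = -80*(1 - 21*33/2) + 148*(1/143)*144 = -80*(1 - 693/2) + 21312/143 = -80*(-691/2) + 21312/143 = 27640 + 21312/143 = 3973832/143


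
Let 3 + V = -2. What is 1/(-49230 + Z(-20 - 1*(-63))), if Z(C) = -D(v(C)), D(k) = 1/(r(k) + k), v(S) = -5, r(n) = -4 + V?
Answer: -14/689219 ≈ -2.0313e-5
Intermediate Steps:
V = -5 (V = -3 - 2 = -5)
r(n) = -9 (r(n) = -4 - 5 = -9)
D(k) = 1/(-9 + k)
Z(C) = 1/14 (Z(C) = -1/(-9 - 5) = -1/(-14) = -1*(-1/14) = 1/14)
1/(-49230 + Z(-20 - 1*(-63))) = 1/(-49230 + 1/14) = 1/(-689219/14) = -14/689219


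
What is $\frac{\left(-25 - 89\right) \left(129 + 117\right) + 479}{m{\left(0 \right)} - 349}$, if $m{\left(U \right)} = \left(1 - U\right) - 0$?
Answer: $\frac{27565}{348} \approx 79.21$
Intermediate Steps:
$m{\left(U \right)} = 1 - U$ ($m{\left(U \right)} = \left(1 - U\right) + 0 = 1 - U$)
$\frac{\left(-25 - 89\right) \left(129 + 117\right) + 479}{m{\left(0 \right)} - 349} = \frac{\left(-25 - 89\right) \left(129 + 117\right) + 479}{\left(1 - 0\right) - 349} = \frac{\left(-114\right) 246 + 479}{\left(1 + 0\right) - 349} = \frac{-28044 + 479}{1 - 349} = - \frac{27565}{-348} = \left(-27565\right) \left(- \frac{1}{348}\right) = \frac{27565}{348}$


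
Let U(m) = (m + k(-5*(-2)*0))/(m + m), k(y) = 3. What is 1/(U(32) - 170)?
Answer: -64/10845 ≈ -0.0059013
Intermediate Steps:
U(m) = (3 + m)/(2*m) (U(m) = (m + 3)/(m + m) = (3 + m)/((2*m)) = (3 + m)*(1/(2*m)) = (3 + m)/(2*m))
1/(U(32) - 170) = 1/((½)*(3 + 32)/32 - 170) = 1/((½)*(1/32)*35 - 170) = 1/(35/64 - 170) = 1/(-10845/64) = -64/10845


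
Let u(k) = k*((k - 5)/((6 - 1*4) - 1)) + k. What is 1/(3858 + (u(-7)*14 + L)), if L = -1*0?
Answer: 1/4936 ≈ 0.00020259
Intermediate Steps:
u(k) = k + k*(-5 + k) (u(k) = k*((-5 + k)/((6 - 4) - 1)) + k = k*((-5 + k)/(2 - 1)) + k = k*((-5 + k)/1) + k = k*((-5 + k)*1) + k = k*(-5 + k) + k = k + k*(-5 + k))
L = 0
1/(3858 + (u(-7)*14 + L)) = 1/(3858 + (-7*(-4 - 7)*14 + 0)) = 1/(3858 + (-7*(-11)*14 + 0)) = 1/(3858 + (77*14 + 0)) = 1/(3858 + (1078 + 0)) = 1/(3858 + 1078) = 1/4936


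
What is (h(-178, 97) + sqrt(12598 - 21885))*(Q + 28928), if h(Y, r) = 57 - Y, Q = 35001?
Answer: 15023315 + 63929*I*sqrt(9287) ≈ 1.5023e+7 + 6.1608e+6*I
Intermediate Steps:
(h(-178, 97) + sqrt(12598 - 21885))*(Q + 28928) = ((57 - 1*(-178)) + sqrt(12598 - 21885))*(35001 + 28928) = ((57 + 178) + sqrt(-9287))*63929 = (235 + I*sqrt(9287))*63929 = 15023315 + 63929*I*sqrt(9287)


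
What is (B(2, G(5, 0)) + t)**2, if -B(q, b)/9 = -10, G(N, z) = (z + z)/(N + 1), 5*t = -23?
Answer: 182329/25 ≈ 7293.2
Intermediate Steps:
t = -23/5 (t = (1/5)*(-23) = -23/5 ≈ -4.6000)
G(N, z) = 2*z/(1 + N) (G(N, z) = (2*z)/(1 + N) = 2*z/(1 + N))
B(q, b) = 90 (B(q, b) = -9*(-10) = 90)
(B(2, G(5, 0)) + t)**2 = (90 - 23/5)**2 = (427/5)**2 = 182329/25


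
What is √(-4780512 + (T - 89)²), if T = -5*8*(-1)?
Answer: I*√4778111 ≈ 2185.9*I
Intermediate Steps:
T = 40 (T = -40*(-1) = 40)
√(-4780512 + (T - 89)²) = √(-4780512 + (40 - 89)²) = √(-4780512 + (-49)²) = √(-4780512 + 2401) = √(-4778111) = I*√4778111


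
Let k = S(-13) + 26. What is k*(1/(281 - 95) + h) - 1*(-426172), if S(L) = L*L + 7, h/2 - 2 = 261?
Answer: 49515533/93 ≈ 5.3243e+5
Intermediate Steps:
h = 526 (h = 4 + 2*261 = 4 + 522 = 526)
S(L) = 7 + L² (S(L) = L² + 7 = 7 + L²)
k = 202 (k = (7 + (-13)²) + 26 = (7 + 169) + 26 = 176 + 26 = 202)
k*(1/(281 - 95) + h) - 1*(-426172) = 202*(1/(281 - 95) + 526) - 1*(-426172) = 202*(1/186 + 526) + 426172 = 202*(97837/186) + 426172 = 9881537/93 + 426172 = 49515533/93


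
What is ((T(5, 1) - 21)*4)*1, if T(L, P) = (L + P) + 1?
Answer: -56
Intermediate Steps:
T(L, P) = 1 + L + P
((T(5, 1) - 21)*4)*1 = (((1 + 5 + 1) - 21)*4)*1 = ((7 - 21)*4)*1 = -14*4*1 = -56*1 = -56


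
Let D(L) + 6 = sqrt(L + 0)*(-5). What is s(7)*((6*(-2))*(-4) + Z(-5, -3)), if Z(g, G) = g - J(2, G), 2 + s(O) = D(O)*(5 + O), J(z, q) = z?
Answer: -3034 - 2460*sqrt(7) ≈ -9542.5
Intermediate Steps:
D(L) = -6 - 5*sqrt(L) (D(L) = -6 + sqrt(L + 0)*(-5) = -6 + sqrt(L)*(-5) = -6 - 5*sqrt(L))
s(O) = -2 + (-6 - 5*sqrt(O))*(5 + O)
Z(g, G) = -2 + g (Z(g, G) = g - 1*2 = g - 2 = -2 + g)
s(7)*((6*(-2))*(-4) + Z(-5, -3)) = (-32 - 25*sqrt(7) - 1*7*(6 + 5*sqrt(7)))*((6*(-2))*(-4) + (-2 - 5)) = (-32 - 25*sqrt(7) + (-42 - 35*sqrt(7)))*(-12*(-4) - 7) = (-74 - 60*sqrt(7))*(48 - 7) = (-74 - 60*sqrt(7))*41 = -3034 - 2460*sqrt(7)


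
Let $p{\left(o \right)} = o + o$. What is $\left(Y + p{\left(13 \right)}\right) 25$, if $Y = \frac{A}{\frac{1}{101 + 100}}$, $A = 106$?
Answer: $533300$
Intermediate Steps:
$p{\left(o \right)} = 2 o$
$Y = 21306$ ($Y = \frac{106}{\frac{1}{101 + 100}} = \frac{106}{\frac{1}{201}} = 106 \frac{1}{\frac{1}{201}} = 106 \cdot 201 = 21306$)
$\left(Y + p{\left(13 \right)}\right) 25 = \left(21306 + 2 \cdot 13\right) 25 = \left(21306 + 26\right) 25 = 21332 \cdot 25 = 533300$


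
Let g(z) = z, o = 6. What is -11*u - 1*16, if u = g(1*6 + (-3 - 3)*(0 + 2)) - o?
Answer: 116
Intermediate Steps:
u = -12 (u = (1*6 + (-3 - 3)*(0 + 2)) - 1*6 = (6 - 6*2) - 6 = (6 - 12) - 6 = -6 - 6 = -12)
-11*u - 1*16 = -11*(-12) - 1*16 = 132 - 16 = 116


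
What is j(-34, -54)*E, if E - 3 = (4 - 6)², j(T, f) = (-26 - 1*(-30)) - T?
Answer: 266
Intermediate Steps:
j(T, f) = 4 - T (j(T, f) = (-26 + 30) - T = 4 - T)
E = 7 (E = 3 + (4 - 6)² = 3 + (-2)² = 3 + 4 = 7)
j(-34, -54)*E = (4 - 1*(-34))*7 = (4 + 34)*7 = 38*7 = 266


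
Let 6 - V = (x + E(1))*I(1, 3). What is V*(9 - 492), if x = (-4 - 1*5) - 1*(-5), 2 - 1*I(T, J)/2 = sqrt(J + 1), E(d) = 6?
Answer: -2898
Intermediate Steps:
I(T, J) = 4 - 2*sqrt(1 + J) (I(T, J) = 4 - 2*sqrt(J + 1) = 4 - 2*sqrt(1 + J))
x = -4 (x = (-4 - 5) + 5 = -9 + 5 = -4)
V = 6 (V = 6 - (-4 + 6)*(4 - 2*sqrt(1 + 3)) = 6 - 2*(4 - 2*sqrt(4)) = 6 - 2*(4 - 2*2) = 6 - 2*(4 - 4) = 6 - 2*0 = 6 - 1*0 = 6 + 0 = 6)
V*(9 - 492) = 6*(9 - 492) = 6*(-483) = -2898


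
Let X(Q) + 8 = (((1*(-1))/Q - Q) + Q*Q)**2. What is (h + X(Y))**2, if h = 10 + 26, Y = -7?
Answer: 24280184041/2401 ≈ 1.0113e+7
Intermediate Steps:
h = 36
X(Q) = -8 + (Q**2 - Q - 1/Q)**2 (X(Q) = -8 + (((1*(-1))/Q - Q) + Q*Q)**2 = -8 + ((-1/Q - Q) + Q**2)**2 = -8 + ((-Q - 1/Q) + Q**2)**2 = -8 + (Q**2 - Q - 1/Q)**2)
(h + X(Y))**2 = (36 + (-8 + (1 + (-7)**2 - 1*(-7)**3)**2/(-7)**2))**2 = (36 + (-8 + (1 + 49 - 1*(-343))**2/49))**2 = (36 + (-8 + (1 + 49 + 343)**2/49))**2 = (36 + (-8 + (1/49)*393**2))**2 = (36 + (-8 + (1/49)*154449))**2 = (36 + (-8 + 154449/49))**2 = (36 + 154057/49)**2 = (155821/49)**2 = 24280184041/2401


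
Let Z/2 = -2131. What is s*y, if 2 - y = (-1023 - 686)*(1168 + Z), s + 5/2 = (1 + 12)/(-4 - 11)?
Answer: 89008674/5 ≈ 1.7802e+7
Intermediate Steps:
Z = -4262 (Z = 2*(-2131) = -4262)
s = -101/30 (s = -5/2 + (1 + 12)/(-4 - 11) = -5/2 + 13/(-15) = -5/2 + 13*(-1/15) = -5/2 - 13/15 = -101/30 ≈ -3.3667)
y = -5287644 (y = 2 - (-1023 - 686)*(1168 - 4262) = 2 - (-1709)*(-3094) = 2 - 1*5287646 = 2 - 5287646 = -5287644)
s*y = -101/30*(-5287644) = 89008674/5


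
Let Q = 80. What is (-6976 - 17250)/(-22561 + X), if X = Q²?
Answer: 24226/16161 ≈ 1.4990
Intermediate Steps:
X = 6400 (X = 80² = 6400)
(-6976 - 17250)/(-22561 + X) = (-6976 - 17250)/(-22561 + 6400) = -24226/(-16161) = -24226*(-1/16161) = 24226/16161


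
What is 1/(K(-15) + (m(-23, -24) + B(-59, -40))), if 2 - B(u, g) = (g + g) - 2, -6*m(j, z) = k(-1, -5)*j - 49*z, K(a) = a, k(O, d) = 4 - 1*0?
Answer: -3/335 ≈ -0.0089552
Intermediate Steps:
k(O, d) = 4 (k(O, d) = 4 + 0 = 4)
m(j, z) = -2*j/3 + 49*z/6 (m(j, z) = -(4*j - 49*z)/6 = -(-49*z + 4*j)/6 = -2*j/3 + 49*z/6)
B(u, g) = 4 - 2*g (B(u, g) = 2 - ((g + g) - 2) = 2 - (2*g - 2) = 2 - (-2 + 2*g) = 2 + (2 - 2*g) = 4 - 2*g)
1/(K(-15) + (m(-23, -24) + B(-59, -40))) = 1/(-15 + ((-⅔*(-23) + (49/6)*(-24)) + (4 - 2*(-40)))) = 1/(-15 + ((46/3 - 196) + (4 + 80))) = 1/(-15 + (-542/3 + 84)) = 1/(-15 - 290/3) = 1/(-335/3) = -3/335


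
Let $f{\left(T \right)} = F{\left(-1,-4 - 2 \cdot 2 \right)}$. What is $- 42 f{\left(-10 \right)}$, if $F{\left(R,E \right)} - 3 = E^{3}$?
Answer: $21378$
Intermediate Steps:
$F{\left(R,E \right)} = 3 + E^{3}$
$f{\left(T \right)} = -509$ ($f{\left(T \right)} = 3 + \left(-4 - 2 \cdot 2\right)^{3} = 3 + \left(-4 - 4\right)^{3} = 3 + \left(-8\right)^{3} = 3 - 512 = -509$)
$- 42 f{\left(-10 \right)} = \left(-42\right) \left(-509\right) = 21378$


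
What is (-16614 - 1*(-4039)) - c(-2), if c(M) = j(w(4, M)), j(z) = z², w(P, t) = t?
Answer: -12579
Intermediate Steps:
c(M) = M²
(-16614 - 1*(-4039)) - c(-2) = (-16614 - 1*(-4039)) - 1*(-2)² = (-16614 + 4039) - 1*4 = -12575 - 4 = -12579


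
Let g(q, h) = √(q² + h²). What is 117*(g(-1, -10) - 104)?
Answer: -12168 + 117*√101 ≈ -10992.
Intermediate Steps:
g(q, h) = √(h² + q²)
117*(g(-1, -10) - 104) = 117*(√((-10)² + (-1)²) - 104) = 117*(√(100 + 1) - 104) = 117*(√101 - 104) = 117*(-104 + √101) = -12168 + 117*√101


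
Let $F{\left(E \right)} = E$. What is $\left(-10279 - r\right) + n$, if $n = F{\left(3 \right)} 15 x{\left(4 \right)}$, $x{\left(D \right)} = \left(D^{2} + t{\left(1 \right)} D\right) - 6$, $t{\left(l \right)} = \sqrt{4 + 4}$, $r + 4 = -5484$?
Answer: $-4341 + 360 \sqrt{2} \approx -3831.9$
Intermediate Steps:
$r = -5488$ ($r = -4 - 5484 = -5488$)
$t{\left(l \right)} = 2 \sqrt{2}$ ($t{\left(l \right)} = \sqrt{8} = 2 \sqrt{2}$)
$x{\left(D \right)} = -6 + D^{2} + 2 D \sqrt{2}$ ($x{\left(D \right)} = \left(D^{2} + 2 \sqrt{2} D\right) - 6 = \left(D^{2} + 2 D \sqrt{2}\right) - 6 = -6 + D^{2} + 2 D \sqrt{2}$)
$n = 450 + 360 \sqrt{2}$ ($n = 3 \cdot 15 \left(-6 + 4^{2} + 2 \cdot 4 \sqrt{2}\right) = 45 \left(-6 + 16 + 8 \sqrt{2}\right) = 45 \left(10 + 8 \sqrt{2}\right) = 450 + 360 \sqrt{2} \approx 959.12$)
$\left(-10279 - r\right) + n = \left(-10279 - -5488\right) + \left(450 + 360 \sqrt{2}\right) = \left(-10279 + 5488\right) + \left(450 + 360 \sqrt{2}\right) = -4791 + \left(450 + 360 \sqrt{2}\right) = -4341 + 360 \sqrt{2}$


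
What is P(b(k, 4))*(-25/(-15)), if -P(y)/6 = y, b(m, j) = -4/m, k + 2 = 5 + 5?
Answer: 5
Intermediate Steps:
k = 8 (k = -2 + (5 + 5) = -2 + 10 = 8)
P(y) = -6*y
P(b(k, 4))*(-25/(-15)) = (-(-24)/8)*(-25/(-15)) = (-(-24)/8)*(-25*(-1/15)) = -6*(-½)*(5/3) = 3*(5/3) = 5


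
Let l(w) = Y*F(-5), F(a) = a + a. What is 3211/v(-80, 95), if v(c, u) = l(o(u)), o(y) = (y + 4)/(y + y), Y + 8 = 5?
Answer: 3211/30 ≈ 107.03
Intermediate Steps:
F(a) = 2*a
Y = -3 (Y = -8 + 5 = -3)
o(y) = (4 + y)/(2*y) (o(y) = (4 + y)/((2*y)) = (4 + y)*(1/(2*y)) = (4 + y)/(2*y))
l(w) = 30 (l(w) = -6*(-5) = -3*(-10) = 30)
v(c, u) = 30
3211/v(-80, 95) = 3211/30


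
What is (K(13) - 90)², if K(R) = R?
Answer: 5929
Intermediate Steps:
(K(13) - 90)² = (13 - 90)² = (-77)² = 5929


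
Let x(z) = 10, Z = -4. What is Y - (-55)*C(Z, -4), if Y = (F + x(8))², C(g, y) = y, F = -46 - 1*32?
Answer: 4404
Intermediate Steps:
F = -78 (F = -46 - 32 = -78)
Y = 4624 (Y = (-78 + 10)² = (-68)² = 4624)
Y - (-55)*C(Z, -4) = 4624 - (-55)*(-4) = 4624 - 1*220 = 4624 - 220 = 4404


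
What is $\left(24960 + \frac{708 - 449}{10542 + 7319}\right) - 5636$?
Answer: $\frac{345146223}{17861} \approx 19324.0$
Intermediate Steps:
$\left(24960 + \frac{708 - 449}{10542 + 7319}\right) - 5636 = \left(24960 + \frac{259}{17861}\right) - 5636 = \frac{445810819}{17861} - 5636 = \frac{345146223}{17861}$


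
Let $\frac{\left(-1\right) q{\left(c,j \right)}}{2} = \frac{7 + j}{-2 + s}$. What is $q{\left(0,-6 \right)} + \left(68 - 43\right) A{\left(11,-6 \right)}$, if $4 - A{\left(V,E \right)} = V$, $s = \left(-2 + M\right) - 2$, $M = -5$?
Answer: $- \frac{1923}{11} \approx -174.82$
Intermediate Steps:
$s = -9$ ($s = \left(-2 - 5\right) - 2 = -7 - 2 = -9$)
$q{\left(c,j \right)} = \frac{14}{11} + \frac{2 j}{11}$ ($q{\left(c,j \right)} = - 2 \frac{7 + j}{-2 - 9} = - 2 \frac{7 + j}{-11} = - 2 \left(7 + j\right) \left(- \frac{1}{11}\right) = - 2 \left(- \frac{7}{11} - \frac{j}{11}\right) = \frac{14}{11} + \frac{2 j}{11}$)
$A{\left(V,E \right)} = 4 - V$
$q{\left(0,-6 \right)} + \left(68 - 43\right) A{\left(11,-6 \right)} = \left(\frac{14}{11} + \frac{2}{11} \left(-6\right)\right) + \left(68 - 43\right) \left(4 - 11\right) = \left(\frac{14}{11} - \frac{12}{11}\right) + 25 \left(4 - 11\right) = \frac{2}{11} + 25 \left(-7\right) = \frac{2}{11} - 175 = - \frac{1923}{11}$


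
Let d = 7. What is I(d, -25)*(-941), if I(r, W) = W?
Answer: 23525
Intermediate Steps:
I(d, -25)*(-941) = -25*(-941) = 23525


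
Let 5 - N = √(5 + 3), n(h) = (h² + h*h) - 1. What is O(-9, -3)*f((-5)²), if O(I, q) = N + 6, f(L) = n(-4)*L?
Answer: 8525 - 1550*√2 ≈ 6333.0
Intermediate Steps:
n(h) = -1 + 2*h² (n(h) = (h² + h²) - 1 = 2*h² - 1 = -1 + 2*h²)
f(L) = 31*L (f(L) = (-1 + 2*(-4)²)*L = (-1 + 2*16)*L = (-1 + 32)*L = 31*L)
N = 5 - 2*√2 (N = 5 - √(5 + 3) = 5 - √8 = 5 - 2*√2 ≈ 2.1716)
O(I, q) = 11 - 2*√2 (O(I, q) = (5 - 2*√2) + 6 = 11 - 2*√2)
O(-9, -3)*f((-5)²) = (11 - 2*√2)*(31*(-5)²) = (11 - 2*√2)*(31*25) = (11 - 2*√2)*775 = 8525 - 1550*√2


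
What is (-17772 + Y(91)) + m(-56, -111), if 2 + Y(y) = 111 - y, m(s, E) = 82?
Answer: -17672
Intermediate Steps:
Y(y) = 109 - y (Y(y) = -2 + (111 - y) = 109 - y)
(-17772 + Y(91)) + m(-56, -111) = (-17772 + (109 - 1*91)) + 82 = (-17772 + (109 - 91)) + 82 = (-17772 + 18) + 82 = -17754 + 82 = -17672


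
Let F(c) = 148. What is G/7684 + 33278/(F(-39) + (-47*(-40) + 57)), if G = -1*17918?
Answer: 6422033/471210 ≈ 13.629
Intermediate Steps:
G = -17918
G/7684 + 33278/(F(-39) + (-47*(-40) + 57)) = -17918/7684 + 33278/(148 + (-47*(-40) + 57)) = -17918*1/7684 + 33278/(148 + (1880 + 57)) = -527/226 + 33278/(148 + 1937) = -527/226 + 33278/2085 = 6422033/471210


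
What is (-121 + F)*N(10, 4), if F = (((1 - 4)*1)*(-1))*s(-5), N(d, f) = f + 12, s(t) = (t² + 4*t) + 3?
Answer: -1552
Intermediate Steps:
s(t) = 3 + t² + 4*t
N(d, f) = 12 + f
F = 24 (F = (((1 - 4)*1)*(-1))*(3 + (-5)² + 4*(-5)) = (-3*1*(-1))*(3 + 25 - 20) = -3*(-1)*8 = 3*8 = 24)
(-121 + F)*N(10, 4) = (-121 + 24)*(12 + 4) = -97*16 = -1552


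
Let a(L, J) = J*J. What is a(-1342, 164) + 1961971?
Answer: 1988867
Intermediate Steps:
a(L, J) = J**2
a(-1342, 164) + 1961971 = 164**2 + 1961971 = 26896 + 1961971 = 1988867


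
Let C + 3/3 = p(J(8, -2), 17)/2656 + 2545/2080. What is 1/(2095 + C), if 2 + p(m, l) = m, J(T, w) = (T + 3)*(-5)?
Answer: 17264/36171569 ≈ 0.00047728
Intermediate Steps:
J(T, w) = -15 - 5*T (J(T, w) = (3 + T)*(-5) = -15 - 5*T)
p(m, l) = -2 + m
C = 3489/17264 (C = -1 + ((-2 + (-15 - 5*8))/2656 + 2545/2080) = -1 + ((-2 + (-15 - 40))*(1/2656) + 2545*(1/2080)) = -1 + ((-2 - 55)*(1/2656) + 509/416) = -1 + (-57*1/2656 + 509/416) = -1 + (-57/2656 + 509/416) = -1 + 20753/17264 = 3489/17264 ≈ 0.20210)
1/(2095 + C) = 1/(2095 + 3489/17264) = 1/(36171569/17264) = 17264/36171569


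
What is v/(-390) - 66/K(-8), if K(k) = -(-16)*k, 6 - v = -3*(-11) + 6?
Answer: 2497/4160 ≈ 0.60024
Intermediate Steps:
v = -33 (v = 6 - (-3*(-11) + 6) = 6 - (33 + 6) = 6 - 1*39 = 6 - 39 = -33)
K(k) = 16*k
v/(-390) - 66/K(-8) = -33/(-390) - 66/(16*(-8)) = -33*(-1/390) - 66/(-128) = 11/130 - 66*(-1/128) = 11/130 + 33/64 = 2497/4160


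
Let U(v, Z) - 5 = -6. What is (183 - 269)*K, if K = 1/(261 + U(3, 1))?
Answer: -43/130 ≈ -0.33077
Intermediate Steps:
U(v, Z) = -1 (U(v, Z) = 5 - 6 = -1)
K = 1/260 (K = 1/(261 - 1) = 1/260 ≈ 0.0038462)
(183 - 269)*K = (183 - 269)*(1/260) = -86*1/260 = -43/130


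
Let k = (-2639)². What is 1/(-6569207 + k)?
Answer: 1/395114 ≈ 2.5309e-6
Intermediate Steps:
k = 6964321
1/(-6569207 + k) = 1/(-6569207 + 6964321) = 1/395114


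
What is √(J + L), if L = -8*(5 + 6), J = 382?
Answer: 7*√6 ≈ 17.146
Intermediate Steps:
L = -88 (L = -8*11 = -88)
√(J + L) = √(382 - 88) = √294 = 7*√6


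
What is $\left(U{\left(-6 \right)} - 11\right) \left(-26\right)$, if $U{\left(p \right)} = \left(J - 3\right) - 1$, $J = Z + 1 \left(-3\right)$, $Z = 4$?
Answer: $364$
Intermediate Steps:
$J = 1$ ($J = 4 + 1 \left(-3\right) = 4 - 3 = 1$)
$U{\left(p \right)} = -3$ ($U{\left(p \right)} = \left(1 - 3\right) - 1 = -2 - 1 = -3$)
$\left(U{\left(-6 \right)} - 11\right) \left(-26\right) = \left(-3 - 11\right) \left(-26\right) = \left(-14\right) \left(-26\right) = 364$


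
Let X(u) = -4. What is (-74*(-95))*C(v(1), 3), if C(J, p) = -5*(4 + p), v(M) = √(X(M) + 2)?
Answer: -246050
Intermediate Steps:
v(M) = I*√2 (v(M) = √(-4 + 2) = √(-2) = I*√2)
C(J, p) = -20 - 5*p
(-74*(-95))*C(v(1), 3) = (-74*(-95))*(-20 - 5*3) = 7030*(-20 - 15) = 7030*(-35) = -246050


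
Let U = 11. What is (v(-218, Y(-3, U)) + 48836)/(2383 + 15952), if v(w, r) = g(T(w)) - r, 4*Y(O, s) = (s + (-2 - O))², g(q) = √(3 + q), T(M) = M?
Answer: 9760/3667 + I*√215/18335 ≈ 2.6616 + 0.00079972*I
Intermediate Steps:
Y(O, s) = (-2 + s - O)²/4 (Y(O, s) = (s + (-2 - O))²/4 = (-2 + s - O)²/4)
v(w, r) = √(3 + w) - r
(v(-218, Y(-3, U)) + 48836)/(2383 + 15952) = ((√(3 - 218) - (2 - 3 - 1*11)²/4) + 48836)/(2383 + 15952) = ((√(-215) - (2 - 3 - 11)²/4) + 48836)/18335 = ((I*√215 - (-12)²/4) + 48836)*(1/18335) = ((I*√215 - 144/4) + 48836)*(1/18335) = ((I*√215 - 1*36) + 48836)*(1/18335) = ((I*√215 - 36) + 48836)*(1/18335) = ((-36 + I*√215) + 48836)*(1/18335) = (48800 + I*√215)*(1/18335) = 9760/3667 + I*√215/18335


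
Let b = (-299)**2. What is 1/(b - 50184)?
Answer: 1/39217 ≈ 2.5499e-5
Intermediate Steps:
b = 89401
1/(b - 50184) = 1/(89401 - 50184) = 1/39217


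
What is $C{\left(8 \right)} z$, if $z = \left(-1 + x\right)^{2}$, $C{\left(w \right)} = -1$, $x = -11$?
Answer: $-144$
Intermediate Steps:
$z = 144$ ($z = \left(-1 - 11\right)^{2} = \left(-12\right)^{2} = 144$)
$C{\left(8 \right)} z = \left(-1\right) 144 = -144$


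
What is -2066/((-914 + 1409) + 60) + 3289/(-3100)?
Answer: -1645999/344100 ≈ -4.7835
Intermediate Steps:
-2066/((-914 + 1409) + 60) + 3289/(-3100) = -2066/(495 + 60) + 3289*(-1/3100) = -2066/555 - 3289/3100 = -1645999/344100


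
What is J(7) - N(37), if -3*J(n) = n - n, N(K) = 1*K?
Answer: -37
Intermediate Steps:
N(K) = K
J(n) = 0 (J(n) = -(n - n)/3 = -⅓*0 = 0)
J(7) - N(37) = 0 - 1*37 = 0 - 37 = -37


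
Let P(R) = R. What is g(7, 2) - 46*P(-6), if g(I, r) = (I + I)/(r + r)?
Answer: 559/2 ≈ 279.50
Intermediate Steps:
g(I, r) = I/r (g(I, r) = (2*I)/((2*r)) = (2*I)*(1/(2*r)) = I/r)
g(7, 2) - 46*P(-6) = 7/2 - 46*(-6) = 7*(1/2) + 276 = 7/2 + 276 = 559/2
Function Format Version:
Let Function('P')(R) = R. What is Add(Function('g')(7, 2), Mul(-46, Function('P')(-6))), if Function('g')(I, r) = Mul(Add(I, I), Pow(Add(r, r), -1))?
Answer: Rational(559, 2) ≈ 279.50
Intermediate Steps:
Function('g')(I, r) = Mul(I, Pow(r, -1)) (Function('g')(I, r) = Mul(Mul(2, I), Pow(Mul(2, r), -1)) = Mul(Mul(2, I), Mul(Rational(1, 2), Pow(r, -1))) = Mul(I, Pow(r, -1)))
Add(Function('g')(7, 2), Mul(-46, Function('P')(-6))) = Add(Mul(7, Pow(2, -1)), Mul(-46, -6)) = Add(Mul(7, Rational(1, 2)), 276) = Add(Rational(7, 2), 276) = Rational(559, 2)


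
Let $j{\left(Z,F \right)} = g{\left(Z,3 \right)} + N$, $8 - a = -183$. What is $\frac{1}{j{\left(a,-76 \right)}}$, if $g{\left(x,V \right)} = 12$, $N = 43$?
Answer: $\frac{1}{55} \approx 0.018182$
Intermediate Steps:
$a = 191$ ($a = 8 - -183 = 8 + 183 = 191$)
$j{\left(Z,F \right)} = 55$ ($j{\left(Z,F \right)} = 12 + 43 = 55$)
$\frac{1}{j{\left(a,-76 \right)}} = \frac{1}{55}$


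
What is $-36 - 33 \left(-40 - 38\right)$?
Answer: $2538$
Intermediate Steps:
$-36 - 33 \left(-40 - 38\right) = -36 - -2574 = -36 + 2574 = 2538$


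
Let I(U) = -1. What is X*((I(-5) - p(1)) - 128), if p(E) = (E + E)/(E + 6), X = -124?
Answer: 112220/7 ≈ 16031.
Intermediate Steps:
p(E) = 2*E/(6 + E) (p(E) = (2*E)/(6 + E) = 2*E/(6 + E))
X*((I(-5) - p(1)) - 128) = -124*((-1 - 2/(6 + 1)) - 128) = -124*((-1 - 2/7) - 128) = -124*(-9/7 - 128) = -124*(-905/7) = 112220/7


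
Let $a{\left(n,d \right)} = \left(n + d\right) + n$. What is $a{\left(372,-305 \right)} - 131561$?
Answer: $-131122$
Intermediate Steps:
$a{\left(n,d \right)} = d + 2 n$ ($a{\left(n,d \right)} = \left(d + n\right) + n = d + 2 n$)
$a{\left(372,-305 \right)} - 131561 = \left(-305 + 2 \cdot 372\right) - 131561 = \left(-305 + 744\right) - 131561 = 439 - 131561 = -131122$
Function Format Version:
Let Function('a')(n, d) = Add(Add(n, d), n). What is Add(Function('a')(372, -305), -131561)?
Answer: -131122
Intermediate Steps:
Function('a')(n, d) = Add(d, Mul(2, n)) (Function('a')(n, d) = Add(Add(d, n), n) = Add(d, Mul(2, n)))
Add(Function('a')(372, -305), -131561) = Add(Add(-305, Mul(2, 372)), -131561) = Add(Add(-305, 744), -131561) = Add(439, -131561) = -131122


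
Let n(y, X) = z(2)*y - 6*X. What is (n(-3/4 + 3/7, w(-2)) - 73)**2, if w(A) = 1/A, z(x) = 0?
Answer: 4900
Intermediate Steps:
w(A) = 1/A
n(y, X) = -6*X (n(y, X) = 0*y - 6*X = 0 - 6*X = -6*X)
(n(-3/4 + 3/7, w(-2)) - 73)**2 = (-6/(-2) - 73)**2 = (-6*(-1/2) - 73)**2 = (3 - 73)**2 = (-70)**2 = 4900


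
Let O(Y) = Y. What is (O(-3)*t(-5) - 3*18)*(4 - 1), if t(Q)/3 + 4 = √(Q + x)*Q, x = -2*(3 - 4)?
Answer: -54 + 135*I*√3 ≈ -54.0 + 233.83*I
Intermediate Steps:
x = 2 (x = -2*(-1) = 2)
t(Q) = -12 + 3*Q*√(2 + Q) (t(Q) = -12 + 3*(√(Q + 2)*Q) = -12 + 3*(√(2 + Q)*Q) = -12 + 3*(Q*√(2 + Q)) = -12 + 3*Q*√(2 + Q))
(O(-3)*t(-5) - 3*18)*(4 - 1) = (-3*(-12 + 3*(-5)*√(2 - 5)) - 3*18)*(4 - 1) = (-3*(-12 + 3*(-5)*√(-3)) - 54)*3 = (-3*(-12 + 3*(-5)*(I*√3)) - 54)*3 = (-3*(-12 - 15*I*√3) - 54)*3 = ((36 + 45*I*√3) - 54)*3 = (-18 + 45*I*√3)*3 = -54 + 135*I*√3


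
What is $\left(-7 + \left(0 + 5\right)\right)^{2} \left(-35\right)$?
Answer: $-140$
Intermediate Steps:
$\left(-7 + \left(0 + 5\right)\right)^{2} \left(-35\right) = \left(-7 + 5\right)^{2} \left(-35\right) = \left(-2\right)^{2} \left(-35\right) = 4 \left(-35\right) = -140$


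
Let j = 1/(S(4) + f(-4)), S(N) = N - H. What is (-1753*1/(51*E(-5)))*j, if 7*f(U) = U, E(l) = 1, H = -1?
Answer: -12271/1581 ≈ -7.7615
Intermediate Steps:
f(U) = U/7
S(N) = 1 + N (S(N) = N - 1*(-1) = N + 1 = 1 + N)
j = 7/31 (j = 1/((1 + 4) + (1/7)*(-4)) = 1/(5 - 4/7) = 1/(31/7) = 7/31 ≈ 0.22581)
(-1753*1/(51*E(-5)))*j = -1753/(1*51)*(7/31) = -1753/51*(7/31) = -1753*1/51*(7/31) = -1753/51*7/31 = -12271/1581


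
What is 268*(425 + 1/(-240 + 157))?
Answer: 9453432/83 ≈ 1.1390e+5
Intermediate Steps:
268*(425 + 1/(-240 + 157)) = 268*(425 + 1/(-83)) = 268*(425 - 1/83) = 268*(35274/83) = 9453432/83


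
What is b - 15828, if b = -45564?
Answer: -61392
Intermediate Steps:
b - 15828 = -45564 - 15828 = -61392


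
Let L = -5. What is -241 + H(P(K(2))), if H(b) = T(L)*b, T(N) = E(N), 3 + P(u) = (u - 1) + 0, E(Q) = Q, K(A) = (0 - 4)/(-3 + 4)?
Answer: -201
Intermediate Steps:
K(A) = -4 (K(A) = -4/1 = -4*1 = -4)
P(u) = -4 + u (P(u) = -3 + ((u - 1) + 0) = -3 + ((-1 + u) + 0) = -3 + (-1 + u) = -4 + u)
T(N) = N
H(b) = -5*b
-241 + H(P(K(2))) = -241 - 5*(-4 - 4) = -241 - 5*(-8) = -241 + 40 = -201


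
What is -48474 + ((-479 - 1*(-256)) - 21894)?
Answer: -70591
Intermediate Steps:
-48474 + ((-479 - 1*(-256)) - 21894) = -48474 + ((-479 + 256) - 21894) = -48474 + (-223 - 21894) = -48474 - 22117 = -70591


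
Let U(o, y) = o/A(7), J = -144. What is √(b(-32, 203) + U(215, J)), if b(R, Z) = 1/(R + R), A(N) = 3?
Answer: √41271/24 ≈ 8.4647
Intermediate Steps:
U(o, y) = o/3
b(R, Z) = 1/(2*R)
√(b(-32, 203) + U(215, J)) = √((½)/(-32) + (⅓)*215) = √((½)*(-1/32) + 215/3) = √(-1/64 + 215/3) = √(13757/192) = √41271/24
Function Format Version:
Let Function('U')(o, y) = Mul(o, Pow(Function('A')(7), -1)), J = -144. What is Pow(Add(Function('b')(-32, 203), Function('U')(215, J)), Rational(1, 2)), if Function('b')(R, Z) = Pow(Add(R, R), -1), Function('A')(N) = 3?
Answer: Mul(Rational(1, 24), Pow(41271, Rational(1, 2))) ≈ 8.4647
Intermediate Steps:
Function('U')(o, y) = Mul(Rational(1, 3), o) (Function('U')(o, y) = Mul(o, Pow(3, -1)) = Mul(o, Rational(1, 3)) = Mul(Rational(1, 3), o))
Function('b')(R, Z) = Mul(Rational(1, 2), Pow(R, -1)) (Function('b')(R, Z) = Pow(Mul(2, R), -1) = Mul(Rational(1, 2), Pow(R, -1)))
Pow(Add(Function('b')(-32, 203), Function('U')(215, J)), Rational(1, 2)) = Pow(Add(Mul(Rational(1, 2), Pow(-32, -1)), Mul(Rational(1, 3), 215)), Rational(1, 2)) = Pow(Add(Mul(Rational(1, 2), Rational(-1, 32)), Rational(215, 3)), Rational(1, 2)) = Pow(Add(Rational(-1, 64), Rational(215, 3)), Rational(1, 2)) = Pow(Rational(13757, 192), Rational(1, 2)) = Mul(Rational(1, 24), Pow(41271, Rational(1, 2)))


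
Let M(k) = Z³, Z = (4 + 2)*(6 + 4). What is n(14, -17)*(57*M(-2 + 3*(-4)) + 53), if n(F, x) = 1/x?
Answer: -12312053/17 ≈ -7.2424e+5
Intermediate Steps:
Z = 60 (Z = 6*10 = 60)
M(k) = 216000 (M(k) = 60³ = 216000)
n(14, -17)*(57*M(-2 + 3*(-4)) + 53) = (57*216000 + 53)/(-17) = -(12312000 + 53)/17 = -1/17*12312053 = -12312053/17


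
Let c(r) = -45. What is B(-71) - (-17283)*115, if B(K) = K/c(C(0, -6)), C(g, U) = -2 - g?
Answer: 89439596/45 ≈ 1.9875e+6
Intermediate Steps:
B(K) = -K/45 (B(K) = K/(-45) = K*(-1/45) = -K/45)
B(-71) - (-17283)*115 = -1/45*(-71) - (-17283)*115 = 71/45 - 1*(-1987545) = 71/45 + 1987545 = 89439596/45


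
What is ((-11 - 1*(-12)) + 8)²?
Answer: 81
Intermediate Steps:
((-11 - 1*(-12)) + 8)² = ((-11 + 12) + 8)² = (1 + 8)² = 9² = 81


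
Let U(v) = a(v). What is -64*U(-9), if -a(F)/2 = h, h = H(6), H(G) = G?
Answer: 768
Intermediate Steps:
h = 6
a(F) = -12 (a(F) = -2*6 = -12)
U(v) = -12
-64*U(-9) = -64*(-12) = 768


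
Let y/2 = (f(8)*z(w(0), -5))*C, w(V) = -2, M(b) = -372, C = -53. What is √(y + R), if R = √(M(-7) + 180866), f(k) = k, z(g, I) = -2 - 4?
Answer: √(5088 + √180494) ≈ 74.249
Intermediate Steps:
z(g, I) = -6
y = 5088 (y = 2*((8*(-6))*(-53)) = 2*(-48*(-53)) = 2*2544 = 5088)
R = √180494 (R = √(-372 + 180866) = √180494 ≈ 424.85)
√(y + R) = √(5088 + √180494)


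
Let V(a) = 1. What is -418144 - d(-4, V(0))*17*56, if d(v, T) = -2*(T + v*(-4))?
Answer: -385776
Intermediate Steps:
d(v, T) = -2*T + 8*v (d(v, T) = -2*(T - 4*v) = -2*T + 8*v)
-418144 - d(-4, V(0))*17*56 = -418144 - (-2*1 + 8*(-4))*17*56 = -418144 - (-2 - 32)*17*56 = -418144 - (-34*17)*56 = -418144 - (-578)*56 = -418144 - 1*(-32368) = -418144 + 32368 = -385776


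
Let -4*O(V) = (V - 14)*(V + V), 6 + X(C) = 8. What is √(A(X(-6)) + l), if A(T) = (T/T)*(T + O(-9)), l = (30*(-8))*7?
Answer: I*√7126/2 ≈ 42.208*I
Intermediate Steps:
X(C) = 2 (X(C) = -6 + 8 = 2)
O(V) = -V*(-14 + V)/2 (O(V) = -(V - 14)*(V + V)/4 = -(-14 + V)*2*V/4 = -V*(-14 + V)/2)
l = -1680 (l = -240*7 = -1680)
A(T) = -207/2 + T (A(T) = (T/T)*(T + (½)*(-9)*(14 - 1*(-9))) = 1*(T + (½)*(-9)*(14 + 9)) = 1*(T + (½)*(-9)*23) = 1*(T - 207/2) = 1*(-207/2 + T) = -207/2 + T)
√(A(X(-6)) + l) = √((-207/2 + 2) - 1680) = √(-203/2 - 1680) = √(-3563/2) = I*√7126/2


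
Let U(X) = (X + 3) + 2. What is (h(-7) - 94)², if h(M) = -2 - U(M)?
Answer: 8836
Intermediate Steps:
U(X) = 5 + X (U(X) = (3 + X) + 2 = 5 + X)
h(M) = -7 - M (h(M) = -2 - (5 + M) = -2 + (-5 - M) = -7 - M)
(h(-7) - 94)² = ((-7 - 1*(-7)) - 94)² = ((-7 + 7) - 94)² = (0 - 94)² = (-94)² = 8836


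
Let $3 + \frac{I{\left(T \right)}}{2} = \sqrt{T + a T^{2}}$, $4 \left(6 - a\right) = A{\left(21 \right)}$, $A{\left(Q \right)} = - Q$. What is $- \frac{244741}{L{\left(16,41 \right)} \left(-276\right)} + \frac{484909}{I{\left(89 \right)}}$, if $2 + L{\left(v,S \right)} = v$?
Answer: $\frac{14079593303}{196934280} + \frac{484909 \sqrt{356801}}{356765} \approx 883.37$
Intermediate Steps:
$L{\left(v,S \right)} = -2 + v$
$a = \frac{45}{4}$ ($a = 6 - \frac{\left(-1\right) 21}{4} = 6 - - \frac{21}{4} = 6 + \frac{21}{4} = \frac{45}{4} \approx 11.25$)
$I{\left(T \right)} = -6 + 2 \sqrt{T + \frac{45 T^{2}}{4}}$
$- \frac{244741}{L{\left(16,41 \right)} \left(-276\right)} + \frac{484909}{I{\left(89 \right)}} = - \frac{244741}{\left(-2 + 16\right) \left(-276\right)} + \frac{484909}{-6 + \sqrt{89 \left(4 + 45 \cdot 89\right)}} = - \frac{244741}{14 \left(-276\right)} + \frac{484909}{-6 + \sqrt{89 \left(4 + 4005\right)}} = - \frac{244741}{-3864} + \frac{484909}{-6 + \sqrt{89 \cdot 4009}} = \left(-244741\right) \left(- \frac{1}{3864}\right) + \frac{484909}{-6 + \sqrt{356801}} = \frac{34963}{552} + \frac{484909}{-6 + \sqrt{356801}}$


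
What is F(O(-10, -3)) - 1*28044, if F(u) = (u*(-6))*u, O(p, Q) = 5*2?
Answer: -28644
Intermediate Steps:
O(p, Q) = 10
F(u) = -6*u² (F(u) = (-6*u)*u = -6*u²)
F(O(-10, -3)) - 1*28044 = -6*10² - 1*28044 = -6*100 - 28044 = -600 - 28044 = -28644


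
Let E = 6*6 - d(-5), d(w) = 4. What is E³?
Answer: 32768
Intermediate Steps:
E = 32 (E = 6*6 - 1*4 = 36 - 4 = 32)
E³ = 32³ = 32768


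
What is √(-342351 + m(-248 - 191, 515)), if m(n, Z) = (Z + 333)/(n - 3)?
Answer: I*√16720858895/221 ≈ 585.11*I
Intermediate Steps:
m(n, Z) = (333 + Z)/(-3 + n)
√(-342351 + m(-248 - 191, 515)) = √(-342351 + (333 + 515)/(-3 + (-248 - 191))) = √(-342351 + 848/(-3 - 439)) = √(-342351 + 848/(-442)) = √(-342351 - 1/442*848) = √(-342351 - 424/221) = √(-75659995/221) = I*√16720858895/221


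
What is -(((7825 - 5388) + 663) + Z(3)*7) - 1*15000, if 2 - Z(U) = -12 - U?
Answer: -18219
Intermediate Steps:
Z(U) = 14 + U (Z(U) = 2 - (-12 - U) = 2 + (12 + U) = 14 + U)
-(((7825 - 5388) + 663) + Z(3)*7) - 1*15000 = -(((7825 - 5388) + 663) + (14 + 3)*7) - 1*15000 = -((2437 + 663) + 17*7) - 15000 = -(3100 + 119) - 15000 = -1*3219 - 15000 = -3219 - 15000 = -18219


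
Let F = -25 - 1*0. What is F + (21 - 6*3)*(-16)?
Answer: -73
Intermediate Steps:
F = -25 (F = -25 + 0 = -25)
F + (21 - 6*3)*(-16) = -25 + (21 - 6*3)*(-16) = -25 + (21 - 18)*(-16) = -25 + 3*(-16) = -25 - 48 = -73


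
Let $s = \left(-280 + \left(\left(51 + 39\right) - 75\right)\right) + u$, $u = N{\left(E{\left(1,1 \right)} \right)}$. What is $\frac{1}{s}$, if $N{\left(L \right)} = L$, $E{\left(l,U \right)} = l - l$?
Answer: $- \frac{1}{265} \approx -0.0037736$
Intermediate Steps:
$E{\left(l,U \right)} = 0$
$u = 0$
$s = -265$ ($s = \left(-280 + \left(\left(51 + 39\right) - 75\right)\right) + 0 = \left(-280 + \left(90 - 75\right)\right) + 0 = \left(-280 + 15\right) + 0 = -265 + 0 = -265$)
$\frac{1}{s} = \frac{1}{-265} = - \frac{1}{265}$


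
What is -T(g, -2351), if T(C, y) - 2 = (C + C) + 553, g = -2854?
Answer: 5153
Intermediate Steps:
T(C, y) = 555 + 2*C (T(C, y) = 2 + ((C + C) + 553) = 2 + (2*C + 553) = 2 + (553 + 2*C) = 555 + 2*C)
-T(g, -2351) = -(555 + 2*(-2854)) = -(555 - 5708) = -1*(-5153) = 5153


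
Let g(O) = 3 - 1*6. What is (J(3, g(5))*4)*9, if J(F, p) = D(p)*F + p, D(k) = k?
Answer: -432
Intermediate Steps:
g(O) = -3 (g(O) = 3 - 6 = -3)
J(F, p) = p + F*p (J(F, p) = p*F + p = F*p + p = p + F*p)
(J(3, g(5))*4)*9 = (-3*(1 + 3)*4)*9 = (-3*4*4)*9 = -12*4*9 = -48*9 = -432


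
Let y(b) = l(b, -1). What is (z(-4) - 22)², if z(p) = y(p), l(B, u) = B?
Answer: 676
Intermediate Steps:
y(b) = b
z(p) = p
(z(-4) - 22)² = (-4 - 22)² = (-26)² = 676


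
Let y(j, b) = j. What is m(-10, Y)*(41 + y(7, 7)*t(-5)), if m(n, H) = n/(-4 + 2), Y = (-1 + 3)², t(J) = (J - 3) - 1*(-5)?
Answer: 100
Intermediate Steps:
t(J) = 2 + J (t(J) = (-3 + J) + 5 = 2 + J)
Y = 4 (Y = 2² = 4)
m(n, H) = -n/2 (m(n, H) = n/(-2) = n*(-½) = -n/2)
m(-10, Y)*(41 + y(7, 7)*t(-5)) = (-½*(-10))*(41 + 7*(2 - 5)) = 5*(41 + 7*(-3)) = 5*(41 - 21) = 5*20 = 100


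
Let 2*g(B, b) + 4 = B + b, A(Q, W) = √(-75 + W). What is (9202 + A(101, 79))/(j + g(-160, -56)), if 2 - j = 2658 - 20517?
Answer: 3068/5917 ≈ 0.51851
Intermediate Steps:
j = 17861 (j = 2 - (2658 - 20517) = 2 - 1*(-17859) = 2 + 17859 = 17861)
g(B, b) = -2 + B/2 + b/2 (g(B, b) = -2 + (B + b)/2 = -2 + (B/2 + b/2) = -2 + B/2 + b/2)
(9202 + A(101, 79))/(j + g(-160, -56)) = (9202 + √(-75 + 79))/(17861 + (-2 + (½)*(-160) + (½)*(-56))) = (9202 + √4)/(17861 + (-2 - 80 - 28)) = (9202 + 2)/(17861 - 110) = 9204/17751 = 9204*(1/17751) = 3068/5917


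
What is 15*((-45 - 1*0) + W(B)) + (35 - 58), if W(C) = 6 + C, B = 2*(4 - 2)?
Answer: -548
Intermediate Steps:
B = 4 (B = 2*2 = 4)
15*((-45 - 1*0) + W(B)) + (35 - 58) = 15*((-45 - 1*0) + (6 + 4)) + (35 - 58) = 15*((-45 + 0) + 10) - 23 = 15*(-45 + 10) - 23 = 15*(-35) - 23 = -525 - 23 = -548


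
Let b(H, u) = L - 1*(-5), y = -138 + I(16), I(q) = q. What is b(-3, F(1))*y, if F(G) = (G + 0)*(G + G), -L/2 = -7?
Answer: -2318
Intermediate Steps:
L = 14 (L = -2*(-7) = 14)
y = -122 (y = -138 + 16 = -122)
F(G) = 2*G**2 (F(G) = G*(2*G) = 2*G**2)
b(H, u) = 19 (b(H, u) = 14 - 1*(-5) = 14 + 5 = 19)
b(-3, F(1))*y = 19*(-122) = -2318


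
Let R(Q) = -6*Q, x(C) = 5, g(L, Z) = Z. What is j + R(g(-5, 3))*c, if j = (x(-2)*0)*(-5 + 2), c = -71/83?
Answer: 1278/83 ≈ 15.398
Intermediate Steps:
c = -71/83 (c = -71*1/83 = -71/83 ≈ -0.85542)
j = 0 (j = (5*0)*(-5 + 2) = 0*(-3) = 0)
j + R(g(-5, 3))*c = 0 - 6*3*(-71/83) = 0 - 18*(-71/83) = 0 + 1278/83 = 1278/83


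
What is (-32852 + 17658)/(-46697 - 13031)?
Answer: 7597/29864 ≈ 0.25439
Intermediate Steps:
(-32852 + 17658)/(-46697 - 13031) = -15194/(-59728) = -15194*(-1/59728) = 7597/29864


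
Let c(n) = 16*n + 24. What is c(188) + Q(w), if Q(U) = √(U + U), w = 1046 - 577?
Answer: 3032 + √938 ≈ 3062.6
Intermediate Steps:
c(n) = 24 + 16*n
w = 469
Q(U) = √2*√U (Q(U) = √(2*U) = √2*√U)
c(188) + Q(w) = (24 + 16*188) + √2*√469 = (24 + 3008) + √938 = 3032 + √938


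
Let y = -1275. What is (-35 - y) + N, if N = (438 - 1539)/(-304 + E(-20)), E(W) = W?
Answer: 134287/108 ≈ 1243.4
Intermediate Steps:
N = 367/108 (N = (438 - 1539)/(-304 - 20) = -1101/(-324) = -1101*(-1/324) = 367/108 ≈ 3.3981)
(-35 - y) + N = (-35 - 1*(-1275)) + 367/108 = (-35 + 1275) + 367/108 = 1240 + 367/108 = 134287/108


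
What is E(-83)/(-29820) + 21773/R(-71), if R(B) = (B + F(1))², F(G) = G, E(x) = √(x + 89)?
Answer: 21773/4900 - √6/29820 ≈ 4.4434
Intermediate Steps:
E(x) = √(89 + x)
R(B) = (1 + B)² (R(B) = (B + 1)² = (1 + B)²)
E(-83)/(-29820) + 21773/R(-71) = √(89 - 83)/(-29820) + 21773/((1 - 71)²) = √6*(-1/29820) + 21773/((-70)²) = -√6/29820 + 21773/4900 = 21773/4900 - √6/29820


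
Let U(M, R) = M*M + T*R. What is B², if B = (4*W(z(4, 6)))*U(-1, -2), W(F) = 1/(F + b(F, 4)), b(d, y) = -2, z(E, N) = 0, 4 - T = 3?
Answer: 4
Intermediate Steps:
T = 1 (T = 4 - 1*3 = 4 - 3 = 1)
U(M, R) = R + M² (U(M, R) = M*M + 1*R = M² + R = R + M²)
W(F) = 1/(-2 + F) (W(F) = 1/(F - 2) = 1/(-2 + F))
B = 2 (B = (4/(-2 + 0))*(-2 + (-1)²) = (4/(-2))*(-2 + 1) = (4*(-½))*(-1) = -2*(-1) = 2)
B² = 2² = 4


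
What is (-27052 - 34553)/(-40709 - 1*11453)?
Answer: 61605/52162 ≈ 1.1810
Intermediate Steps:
(-27052 - 34553)/(-40709 - 1*11453) = -61605/(-40709 - 11453) = -61605/(-52162) = -61605*(-1/52162) = 61605/52162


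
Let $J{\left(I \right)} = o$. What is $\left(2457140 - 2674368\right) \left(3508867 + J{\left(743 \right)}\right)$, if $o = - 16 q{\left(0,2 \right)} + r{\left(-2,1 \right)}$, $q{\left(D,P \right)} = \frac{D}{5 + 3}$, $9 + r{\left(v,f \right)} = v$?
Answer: $-762221771168$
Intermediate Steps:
$r{\left(v,f \right)} = -9 + v$
$q{\left(D,P \right)} = \frac{D}{8}$
$o = -11$ ($o = - 16 \cdot \frac{1}{8} \cdot 0 - 11 = \left(-16\right) 0 - 11 = 0 - 11 = -11$)
$J{\left(I \right)} = -11$
$\left(2457140 - 2674368\right) \left(3508867 + J{\left(743 \right)}\right) = \left(2457140 - 2674368\right) \left(3508867 - 11\right) = \left(-217228\right) 3508856 = -762221771168$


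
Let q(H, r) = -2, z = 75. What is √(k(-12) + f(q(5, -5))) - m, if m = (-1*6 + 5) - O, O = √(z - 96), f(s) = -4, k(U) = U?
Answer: 1 + 4*I + I*√21 ≈ 1.0 + 8.5826*I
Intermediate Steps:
O = I*√21 (O = √(75 - 96) = √(-21) = I*√21 ≈ 4.5826*I)
m = -1 - I*√21 (m = (-1*6 + 5) - I*√21 = (-6 + 5) - I*√21 = -1 - I*√21 ≈ -1.0 - 4.5826*I)
√(k(-12) + f(q(5, -5))) - m = √(-12 - 4) - (-1 - I*√21) = √(-16) + (1 + I*√21) = 4*I + (1 + I*√21) = 1 + 4*I + I*√21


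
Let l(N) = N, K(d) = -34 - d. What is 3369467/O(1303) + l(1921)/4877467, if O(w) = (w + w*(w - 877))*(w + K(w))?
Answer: -2342589233065/13180974125074 ≈ -0.17773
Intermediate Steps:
O(w) = -34*w - 34*w*(-877 + w) (O(w) = (w + w*(w - 877))*(w + (-34 - w)) = (w + w*(-877 + w))*(-34) = -34*w - 34*w*(-877 + w))
3369467/O(1303) + l(1921)/4877467 = 3369467/((34*1303*(876 - 1*1303))) + 1921/4877467 = 3369467/((34*1303*(876 - 1303))) + 1921*(1/4877467) = 3369467/((34*1303*(-427))) + 1921/4877467 = 3369467/(-18916954) + 1921/4877467 = 3369467*(-1/18916954) + 1921/4877467 = -3369467/18916954 + 1921/4877467 = -2342589233065/13180974125074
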